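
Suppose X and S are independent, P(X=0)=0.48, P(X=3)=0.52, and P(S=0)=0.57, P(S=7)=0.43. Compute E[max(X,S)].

3.8992

E[max(X,S)] = Σ_x Σ_s max(x,s) · P(X=x)P(S=s)
 = 0·0.2736 + 7·0.2064 + 3·0.2964 + 7·0.2236
 = 0 + 1.4448 + 0.8892 + 1.5652
 = 3.8992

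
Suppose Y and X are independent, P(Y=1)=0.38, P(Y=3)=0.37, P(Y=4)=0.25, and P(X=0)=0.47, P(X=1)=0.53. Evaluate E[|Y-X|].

1.96

E[|Y-X|] = Σ_y Σ_x |y-x| · P(Y=y)P(X=x)
 = 1·0.1786 + 0·0.2014 + 3·0.1739 + 2·0.1961 + 4·0.1175 + 3·0.1325
 = 0.1786 + 0 + 0.5217 + 0.3922 + 0.47 + 0.3975
 = 1.96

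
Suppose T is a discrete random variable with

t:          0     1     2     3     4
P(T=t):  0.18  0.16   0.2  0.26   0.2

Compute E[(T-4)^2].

E[(T-4)^2] = Σ (t-4)^2·P(T=t)
 = 16·0.18 + 9·0.16 + 4·0.2 + 1·0.26 + 0·0.2
 = 2.88 + 1.44 + 0.8 + 0.26 + 0
 = 5.38

5.38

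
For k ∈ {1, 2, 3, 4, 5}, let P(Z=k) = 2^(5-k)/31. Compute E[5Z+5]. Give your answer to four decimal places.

E[5Z+5] = Σ (5z+5)·P(Z=z)
 = 10·16/31 + 15·8/31 + 20·4/31 + 25·2/31 + 30·1/31
 = 160/31 + 120/31 + 80/31 + 50/31 + 30/31
 = 440/31

14.1935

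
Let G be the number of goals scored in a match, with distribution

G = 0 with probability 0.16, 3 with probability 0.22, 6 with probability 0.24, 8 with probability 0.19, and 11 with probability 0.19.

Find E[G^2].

E[G^2] = Σ g^2·P(G=g)
 = 0·0.16 + 9·0.22 + 36·0.24 + 64·0.19 + 121·0.19
 = 0 + 1.98 + 8.64 + 12.16 + 22.99
 = 45.77

45.77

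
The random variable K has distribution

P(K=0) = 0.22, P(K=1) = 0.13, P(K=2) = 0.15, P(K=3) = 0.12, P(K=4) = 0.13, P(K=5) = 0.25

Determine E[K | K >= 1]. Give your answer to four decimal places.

P(K >= 1) = 0.13 + 0.15 + 0.12 + 0.13 + 0.25 = 0.78.
E[K | K >= 1] = [1·0.13 + 2·0.15 + 3·0.12 + 4·0.13 + 5·0.25] / 0.78
 = 2.56 / 0.78
 = 128/39

3.2821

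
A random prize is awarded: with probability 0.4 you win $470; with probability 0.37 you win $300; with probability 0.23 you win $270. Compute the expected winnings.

E[payout] = 470·0.4 + 300·0.37 + 270·0.23
 = 188 + 111 + 62.1
 = 361.1

361.1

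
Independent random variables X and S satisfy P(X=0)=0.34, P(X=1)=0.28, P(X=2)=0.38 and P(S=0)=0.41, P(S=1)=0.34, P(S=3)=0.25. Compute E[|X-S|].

E[|X-S|] = Σ_x Σ_s |x-s| · P(X=x)P(S=s)
 = 0·0.1394 + 1·0.1156 + 3·0.085 + 1·0.1148 + 0·0.0952 + 2·0.07 + 2·0.1558 + 1·0.1292 + 1·0.095
 = 0 + 0.1156 + 0.255 + 0.1148 + 0 + 0.14 + 0.3116 + 0.1292 + 0.095
 = 1.1612

1.1612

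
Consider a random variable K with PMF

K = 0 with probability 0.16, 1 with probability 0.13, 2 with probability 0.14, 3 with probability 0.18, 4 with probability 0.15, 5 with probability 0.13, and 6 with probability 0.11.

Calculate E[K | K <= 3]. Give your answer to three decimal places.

P(K <= 3) = 0.16 + 0.13 + 0.14 + 0.18 = 0.61.
E[K | K <= 3] = [0·0.16 + 1·0.13 + 2·0.14 + 3·0.18] / 0.61
 = 0.95 / 0.61
 = 95/61

1.557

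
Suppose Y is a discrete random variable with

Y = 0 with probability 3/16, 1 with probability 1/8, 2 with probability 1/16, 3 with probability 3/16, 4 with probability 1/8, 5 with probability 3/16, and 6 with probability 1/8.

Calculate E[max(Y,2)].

E[max(Y,2)] = Σ max(y,2)·P(Y=y)
 = 2·3/16 + 2·1/8 + 2·1/16 + 3·3/16 + 4·1/8 + 5·3/16 + 6·1/8
 = 3/8 + 1/4 + 1/8 + 9/16 + 1/2 + 15/16 + 3/4
 = 7/2

3.5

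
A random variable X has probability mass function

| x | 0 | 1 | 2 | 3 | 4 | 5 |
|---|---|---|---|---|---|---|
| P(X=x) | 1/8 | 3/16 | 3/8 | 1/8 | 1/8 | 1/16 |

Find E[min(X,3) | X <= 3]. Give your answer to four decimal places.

1.6154

P(X <= 3) = 1/8 + 3/16 + 3/8 + 1/8 = 13/16.
E[min(X,3) | X <= 3] = [0·1/8 + 1·3/16 + 2·3/8 + 3·1/8] / (13/16)
 = 21/16 / (13/16)
 = 21/13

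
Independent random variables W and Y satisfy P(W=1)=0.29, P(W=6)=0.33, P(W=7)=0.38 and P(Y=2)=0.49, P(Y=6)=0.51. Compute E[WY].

E[WY] = Σ_w Σ_y wy · P(W=w)P(Y=y)
 = 2·0.1421 + 6·0.1479 + 12·0.1617 + 36·0.1683 + 14·0.1862 + 42·0.1938
 = 0.2842 + 0.8874 + 1.9404 + 6.0588 + 2.6068 + 8.1396
 = 19.9172

19.9172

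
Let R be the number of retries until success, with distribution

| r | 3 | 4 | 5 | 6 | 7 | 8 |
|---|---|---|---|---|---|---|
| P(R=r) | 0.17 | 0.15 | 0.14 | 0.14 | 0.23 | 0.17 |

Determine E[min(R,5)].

E[min(R,5)] = Σ min(r,5)·P(R=r)
 = 3·0.17 + 4·0.15 + 5·0.14 + 5·0.14 + 5·0.23 + 5·0.17
 = 0.51 + 0.6 + 0.7 + 0.7 + 1.15 + 0.85
 = 4.51

4.51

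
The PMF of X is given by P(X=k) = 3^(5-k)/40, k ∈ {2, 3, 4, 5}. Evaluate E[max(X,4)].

4.025

E[max(X,4)] = Σ max(x,4)·P(X=x)
 = 4·27/40 + 4·9/40 + 4·3/40 + 5·1/40
 = 27/10 + 9/10 + 3/10 + 1/8
 = 161/40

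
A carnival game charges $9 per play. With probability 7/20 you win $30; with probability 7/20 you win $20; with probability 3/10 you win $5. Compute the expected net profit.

E[payout] = 30·7/20 + 20·7/20 + 5·3/10
 = 21/2 + 7 + 3/2
 = 19
Net = 19 - 9 = 10

10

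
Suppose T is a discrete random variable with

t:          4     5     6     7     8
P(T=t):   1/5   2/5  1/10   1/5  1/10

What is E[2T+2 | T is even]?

13

P(T is even) = 1/5 + 1/10 + 1/10 = 2/5.
E[2T+2 | T is even] = [10·1/5 + 14·1/10 + 18·1/10] / (2/5)
 = 26/5 / (2/5)
 = 13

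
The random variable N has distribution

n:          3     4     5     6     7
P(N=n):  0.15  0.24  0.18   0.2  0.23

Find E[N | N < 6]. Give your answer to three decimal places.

4.053

P(N < 6) = 0.15 + 0.24 + 0.18 = 0.57.
E[N | N < 6] = [3·0.15 + 4·0.24 + 5·0.18] / 0.57
 = 2.31 / 0.57
 = 77/19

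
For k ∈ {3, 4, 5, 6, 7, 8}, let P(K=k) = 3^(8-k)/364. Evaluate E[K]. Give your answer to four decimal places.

3.4918

E[K] = Σ k·P(K=k)
 = 3·243/364 + 4·81/364 + 5·27/364 + 6·9/364 + 7·3/364 + 8·1/364
 = 729/364 + 81/91 + 135/364 + 27/182 + 3/52 + 2/91
 = 1271/364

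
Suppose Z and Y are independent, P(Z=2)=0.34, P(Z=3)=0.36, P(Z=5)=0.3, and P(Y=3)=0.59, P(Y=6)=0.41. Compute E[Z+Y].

7.49

E[Z+Y] = Σ_z Σ_y (z+y) · P(Z=z)P(Y=y)
 = 5·0.2006 + 8·0.1394 + 6·0.2124 + 9·0.1476 + 8·0.177 + 11·0.123
 = 1.003 + 1.1152 + 1.2744 + 1.3284 + 1.416 + 1.353
 = 7.49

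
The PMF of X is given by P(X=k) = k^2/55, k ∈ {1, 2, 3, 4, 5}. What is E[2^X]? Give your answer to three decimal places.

20.836

E[2^X] = Σ 2^x·P(X=x)
 = 2·1/55 + 4·4/55 + 8·9/55 + 16·16/55 + 32·5/11
 = 2/55 + 16/55 + 72/55 + 256/55 + 160/11
 = 1146/55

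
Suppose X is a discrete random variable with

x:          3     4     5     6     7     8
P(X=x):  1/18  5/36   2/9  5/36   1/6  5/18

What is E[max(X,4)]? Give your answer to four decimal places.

E[max(X,4)] = Σ max(x,4)·P(X=x)
 = 4·1/18 + 4·5/36 + 5·2/9 + 6·5/36 + 7·1/6 + 8·5/18
 = 2/9 + 5/9 + 10/9 + 5/6 + 7/6 + 20/9
 = 55/9

6.1111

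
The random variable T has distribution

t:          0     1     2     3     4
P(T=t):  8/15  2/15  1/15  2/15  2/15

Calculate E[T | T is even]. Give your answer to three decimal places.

0.909

P(T is even) = 8/15 + 1/15 + 2/15 = 11/15.
E[T | T is even] = [0·8/15 + 2·1/15 + 4·2/15] / (11/15)
 = 2/3 / (11/15)
 = 10/11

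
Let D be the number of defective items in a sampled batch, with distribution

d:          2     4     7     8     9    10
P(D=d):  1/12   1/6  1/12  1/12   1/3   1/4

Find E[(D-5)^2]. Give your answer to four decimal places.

13.5833

E[(D-5)^2] = Σ (d-5)^2·P(D=d)
 = 9·1/12 + 1·1/6 + 4·1/12 + 9·1/12 + 16·1/3 + 25·1/4
 = 3/4 + 1/6 + 1/3 + 3/4 + 16/3 + 25/4
 = 163/12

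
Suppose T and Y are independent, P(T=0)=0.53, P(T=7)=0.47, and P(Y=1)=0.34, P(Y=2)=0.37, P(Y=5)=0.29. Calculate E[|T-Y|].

3.4418

E[|T-Y|] = Σ_t Σ_y |t-y| · P(T=t)P(Y=y)
 = 1·0.1802 + 2·0.1961 + 5·0.1537 + 6·0.1598 + 5·0.1739 + 2·0.1363
 = 0.1802 + 0.3922 + 0.7685 + 0.9588 + 0.8695 + 0.2726
 = 3.4418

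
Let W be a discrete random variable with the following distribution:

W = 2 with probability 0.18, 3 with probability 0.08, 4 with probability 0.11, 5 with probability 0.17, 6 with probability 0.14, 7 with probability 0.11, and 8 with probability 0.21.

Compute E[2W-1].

9.36

E[2W-1] = Σ (2w-1)·P(W=w)
 = 3·0.18 + 5·0.08 + 7·0.11 + 9·0.17 + 11·0.14 + 13·0.11 + 15·0.21
 = 0.54 + 0.4 + 0.77 + 1.53 + 1.54 + 1.43 + 3.15
 = 9.36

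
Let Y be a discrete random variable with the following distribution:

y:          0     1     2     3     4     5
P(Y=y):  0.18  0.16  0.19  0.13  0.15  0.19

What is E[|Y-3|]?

1.58

E[|Y-3|] = Σ |y-3|·P(Y=y)
 = 3·0.18 + 2·0.16 + 1·0.19 + 0·0.13 + 1·0.15 + 2·0.19
 = 0.54 + 0.32 + 0.19 + 0 + 0.15 + 0.38
 = 1.58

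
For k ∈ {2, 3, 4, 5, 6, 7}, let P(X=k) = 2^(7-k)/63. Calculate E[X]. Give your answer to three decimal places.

2.905

E[X] = Σ x·P(X=x)
 = 2·32/63 + 3·16/63 + 4·8/63 + 5·4/63 + 6·2/63 + 7·1/63
 = 64/63 + 16/21 + 32/63 + 20/63 + 4/21 + 1/9
 = 61/21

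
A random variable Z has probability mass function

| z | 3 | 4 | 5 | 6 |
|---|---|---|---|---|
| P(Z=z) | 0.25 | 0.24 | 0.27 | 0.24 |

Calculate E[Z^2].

E[Z^2] = Σ z^2·P(Z=z)
 = 9·0.25 + 16·0.24 + 25·0.27 + 36·0.24
 = 2.25 + 3.84 + 6.75 + 8.64
 = 21.48

21.48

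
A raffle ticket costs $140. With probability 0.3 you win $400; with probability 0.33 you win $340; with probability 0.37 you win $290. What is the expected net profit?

E[payout] = 400·0.3 + 340·0.33 + 290·0.37
 = 120 + 112.2 + 107.3
 = 339.5
Net = 339.5 - 140 = 199.5

199.5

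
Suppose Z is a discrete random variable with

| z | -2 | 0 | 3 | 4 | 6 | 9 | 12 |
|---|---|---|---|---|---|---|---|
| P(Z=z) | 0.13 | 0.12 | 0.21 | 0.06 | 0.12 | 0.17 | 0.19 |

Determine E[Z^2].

E[Z^2] = Σ z^2·P(Z=z)
 = 4·0.13 + 0·0.12 + 9·0.21 + 16·0.06 + 36·0.12 + 81·0.17 + 144·0.19
 = 0.52 + 0 + 1.89 + 0.96 + 4.32 + 13.77 + 27.36
 = 48.82

48.82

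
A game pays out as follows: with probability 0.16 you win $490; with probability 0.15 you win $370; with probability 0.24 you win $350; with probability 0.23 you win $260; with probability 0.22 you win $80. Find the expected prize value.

295.3

E[payout] = 490·0.16 + 370·0.15 + 350·0.24 + 260·0.23 + 80·0.22
 = 78.4 + 55.5 + 84 + 59.8 + 17.6
 = 295.3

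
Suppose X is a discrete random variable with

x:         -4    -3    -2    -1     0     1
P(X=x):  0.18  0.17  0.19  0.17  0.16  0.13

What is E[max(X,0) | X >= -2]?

0.2

P(X >= -2) = 0.19 + 0.17 + 0.16 + 0.13 = 0.65.
E[max(X,0) | X >= -2] = [0·0.19 + 0·0.17 + 0·0.16 + 1·0.13] / 0.65
 = 0.13 / 0.65
 = 1/5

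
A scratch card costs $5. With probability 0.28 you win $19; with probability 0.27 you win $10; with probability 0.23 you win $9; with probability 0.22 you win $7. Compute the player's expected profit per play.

E[payout] = 19·0.28 + 10·0.27 + 9·0.23 + 7·0.22
 = 5.32 + 2.7 + 2.07 + 1.54
 = 11.63
Net = 11.63 - 5 = 6.63

6.63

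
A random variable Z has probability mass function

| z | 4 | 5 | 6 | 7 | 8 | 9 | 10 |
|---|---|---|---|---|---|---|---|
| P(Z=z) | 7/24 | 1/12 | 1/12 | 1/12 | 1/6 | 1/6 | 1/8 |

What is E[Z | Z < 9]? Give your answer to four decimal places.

5.6471

P(Z < 9) = 7/24 + 1/12 + 1/12 + 1/12 + 1/6 = 17/24.
E[Z | Z < 9] = [4·7/24 + 5·1/12 + 6·1/12 + 7·1/12 + 8·1/6] / (17/24)
 = 4 / (17/24)
 = 96/17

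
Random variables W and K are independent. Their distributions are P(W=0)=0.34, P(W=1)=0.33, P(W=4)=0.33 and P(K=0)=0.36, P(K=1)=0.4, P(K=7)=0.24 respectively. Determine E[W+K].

E[W+K] = Σ_w Σ_k (w+k) · P(W=w)P(K=k)
 = 0·0.1224 + 1·0.136 + 7·0.0816 + 1·0.1188 + 2·0.132 + 8·0.0792 + 4·0.1188 + 5·0.132 + 11·0.0792
 = 0 + 0.136 + 0.5712 + 0.1188 + 0.264 + 0.6336 + 0.4752 + 0.66 + 0.8712
 = 3.73

3.73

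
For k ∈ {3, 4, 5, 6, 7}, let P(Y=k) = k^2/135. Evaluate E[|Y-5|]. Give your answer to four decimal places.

1.2444

E[|Y-5|] = Σ |y-5|·P(Y=y)
 = 2·1/15 + 1·16/135 + 0·5/27 + 1·4/15 + 2·49/135
 = 2/15 + 16/135 + 0 + 4/15 + 98/135
 = 56/45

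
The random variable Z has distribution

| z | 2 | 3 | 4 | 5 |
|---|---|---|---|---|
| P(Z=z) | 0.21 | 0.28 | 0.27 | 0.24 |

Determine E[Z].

3.54

E[Z] = Σ z·P(Z=z)
 = 2·0.21 + 3·0.28 + 4·0.27 + 5·0.24
 = 0.42 + 0.84 + 1.08 + 1.2
 = 3.54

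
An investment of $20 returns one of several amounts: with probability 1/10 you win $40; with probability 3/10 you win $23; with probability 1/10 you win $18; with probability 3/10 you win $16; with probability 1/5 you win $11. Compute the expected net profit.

-0.3

E[payout] = 40·1/10 + 23·3/10 + 18·1/10 + 16·3/10 + 11·1/5
 = 4 + 69/10 + 9/5 + 24/5 + 11/5
 = 197/10
Net = 197/10 - 20 = -3/10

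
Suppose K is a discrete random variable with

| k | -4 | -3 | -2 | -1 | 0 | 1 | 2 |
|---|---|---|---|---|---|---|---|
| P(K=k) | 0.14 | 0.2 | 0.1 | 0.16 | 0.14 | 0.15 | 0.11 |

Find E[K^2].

E[K^2] = Σ k^2·P(K=k)
 = 16·0.14 + 9·0.2 + 4·0.1 + 1·0.16 + 0·0.14 + 1·0.15 + 4·0.11
 = 2.24 + 1.8 + 0.4 + 0.16 + 0 + 0.15 + 0.44
 = 5.19

5.19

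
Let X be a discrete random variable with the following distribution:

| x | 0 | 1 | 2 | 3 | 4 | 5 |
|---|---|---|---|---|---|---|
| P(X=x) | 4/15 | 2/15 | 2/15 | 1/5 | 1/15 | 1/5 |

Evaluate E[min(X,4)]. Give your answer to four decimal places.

E[min(X,4)] = Σ min(x,4)·P(X=x)
 = 0·4/15 + 1·2/15 + 2·2/15 + 3·1/5 + 4·1/15 + 4·1/5
 = 0 + 2/15 + 4/15 + 3/5 + 4/15 + 4/5
 = 31/15

2.0667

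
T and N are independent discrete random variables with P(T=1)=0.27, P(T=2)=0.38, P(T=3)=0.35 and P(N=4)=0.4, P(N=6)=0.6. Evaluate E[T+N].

E[T+N] = Σ_t Σ_n (t+n) · P(T=t)P(N=n)
 = 5·0.108 + 7·0.162 + 6·0.152 + 8·0.228 + 7·0.14 + 9·0.21
 = 0.54 + 1.134 + 0.912 + 1.824 + 0.98 + 1.89
 = 7.28

7.28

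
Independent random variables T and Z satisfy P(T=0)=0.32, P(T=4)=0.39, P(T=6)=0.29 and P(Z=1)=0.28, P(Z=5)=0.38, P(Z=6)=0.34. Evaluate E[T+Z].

E[T+Z] = Σ_t Σ_z (t+z) · P(T=t)P(Z=z)
 = 1·0.0896 + 5·0.1216 + 6·0.1088 + 5·0.1092 + 9·0.1482 + 10·0.1326 + 7·0.0812 + 11·0.1102 + 12·0.0986
 = 0.0896 + 0.608 + 0.6528 + 0.546 + 1.3338 + 1.326 + 0.5684 + 1.2122 + 1.1832
 = 7.52

7.52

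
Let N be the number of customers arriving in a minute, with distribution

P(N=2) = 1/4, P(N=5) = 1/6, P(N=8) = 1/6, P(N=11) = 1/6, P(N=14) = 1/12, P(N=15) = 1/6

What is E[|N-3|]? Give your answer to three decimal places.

E[|N-3|] = Σ |n-3|·P(N=n)
 = 1·1/4 + 2·1/6 + 5·1/6 + 8·1/6 + 11·1/12 + 12·1/6
 = 1/4 + 1/3 + 5/6 + 4/3 + 11/12 + 2
 = 17/3

5.667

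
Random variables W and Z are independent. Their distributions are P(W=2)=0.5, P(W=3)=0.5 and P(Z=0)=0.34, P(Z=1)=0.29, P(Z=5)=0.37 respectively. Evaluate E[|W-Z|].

E[|W-Z|] = Σ_w Σ_z |w-z| · P(W=w)P(Z=z)
 = 2·0.17 + 1·0.145 + 3·0.185 + 3·0.17 + 2·0.145 + 2·0.185
 = 0.34 + 0.145 + 0.555 + 0.51 + 0.29 + 0.37
 = 2.21

2.21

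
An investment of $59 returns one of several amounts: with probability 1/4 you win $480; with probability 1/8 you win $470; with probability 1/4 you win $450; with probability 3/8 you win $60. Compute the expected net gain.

E[payout] = 480·1/4 + 470·1/8 + 450·1/4 + 60·3/8
 = 120 + 235/4 + 225/2 + 45/2
 = 1255/4
Net = 1255/4 - 59 = 1019/4

254.75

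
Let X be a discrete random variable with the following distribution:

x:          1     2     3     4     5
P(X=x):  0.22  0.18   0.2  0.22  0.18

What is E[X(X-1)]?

7.8

E[X(X-1)] = Σ x(x-1)·P(X=x)
 = 0·0.22 + 2·0.18 + 6·0.2 + 12·0.22 + 20·0.18
 = 0 + 0.36 + 1.2 + 2.64 + 3.6
 = 7.8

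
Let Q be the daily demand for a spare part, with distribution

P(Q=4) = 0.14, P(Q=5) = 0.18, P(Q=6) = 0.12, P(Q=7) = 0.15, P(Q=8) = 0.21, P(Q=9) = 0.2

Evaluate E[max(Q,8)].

E[max(Q,8)] = Σ max(q,8)·P(Q=q)
 = 8·0.14 + 8·0.18 + 8·0.12 + 8·0.15 + 8·0.21 + 9·0.2
 = 1.12 + 1.44 + 0.96 + 1.2 + 1.68 + 1.8
 = 8.2

8.2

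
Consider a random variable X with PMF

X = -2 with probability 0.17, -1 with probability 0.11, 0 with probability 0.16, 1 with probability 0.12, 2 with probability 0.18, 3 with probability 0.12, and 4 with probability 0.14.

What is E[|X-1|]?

1.73

E[|X-1|] = Σ |x-1|·P(X=x)
 = 3·0.17 + 2·0.11 + 1·0.16 + 0·0.12 + 1·0.18 + 2·0.12 + 3·0.14
 = 0.51 + 0.22 + 0.16 + 0 + 0.18 + 0.24 + 0.42
 = 1.73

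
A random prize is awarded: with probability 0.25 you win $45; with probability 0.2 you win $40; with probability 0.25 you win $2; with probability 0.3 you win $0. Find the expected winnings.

E[payout] = 45·0.25 + 40·0.2 + 2·0.25 + 0·0.3
 = 11.25 + 8 + 0.5 + 0
 = 19.75

19.75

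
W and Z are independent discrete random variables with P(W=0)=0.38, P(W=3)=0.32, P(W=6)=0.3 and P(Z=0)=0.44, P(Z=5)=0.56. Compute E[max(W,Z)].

4.1824

E[max(W,Z)] = Σ_w Σ_z max(w,z) · P(W=w)P(Z=z)
 = 0·0.1672 + 5·0.2128 + 3·0.1408 + 5·0.1792 + 6·0.132 + 6·0.168
 = 0 + 1.064 + 0.4224 + 0.896 + 0.792 + 1.008
 = 4.1824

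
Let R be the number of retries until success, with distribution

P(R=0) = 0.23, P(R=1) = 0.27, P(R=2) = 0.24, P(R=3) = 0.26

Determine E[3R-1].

E[3R-1] = Σ (3r-1)·P(R=r)
 = (-1)·0.23 + 2·0.27 + 5·0.24 + 8·0.26
 = (-0.23) + 0.54 + 1.2 + 2.08
 = 3.59

3.59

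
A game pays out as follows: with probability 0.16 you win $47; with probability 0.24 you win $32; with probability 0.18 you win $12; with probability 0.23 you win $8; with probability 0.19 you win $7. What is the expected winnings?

E[payout] = 47·0.16 + 32·0.24 + 12·0.18 + 8·0.23 + 7·0.19
 = 7.52 + 7.68 + 2.16 + 1.84 + 1.33
 = 20.53

20.53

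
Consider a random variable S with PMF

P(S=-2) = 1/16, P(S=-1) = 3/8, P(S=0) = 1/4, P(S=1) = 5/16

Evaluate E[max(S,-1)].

E[max(S,-1)] = Σ max(s,-1)·P(S=s)
 = (-1)·1/16 + (-1)·3/8 + 0·1/4 + 1·5/16
 = (-1/16) + (-3/8) + 0 + 5/16
 = -1/8

-0.125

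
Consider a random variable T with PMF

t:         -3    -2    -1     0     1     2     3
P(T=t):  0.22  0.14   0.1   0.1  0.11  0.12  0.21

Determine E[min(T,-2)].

E[min(T,-2)] = Σ min(t,-2)·P(T=t)
 = (-3)·0.22 + (-2)·0.14 + (-2)·0.1 + (-2)·0.1 + (-2)·0.11 + (-2)·0.12 + (-2)·0.21
 = (-0.66) + (-0.28) + (-0.2) + (-0.2) + (-0.22) + (-0.24) + (-0.42)
 = -2.22

-2.22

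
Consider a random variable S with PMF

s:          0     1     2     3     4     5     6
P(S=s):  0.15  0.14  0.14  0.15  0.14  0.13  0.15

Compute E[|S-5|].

2.32

E[|S-5|] = Σ |s-5|·P(S=s)
 = 5·0.15 + 4·0.14 + 3·0.14 + 2·0.15 + 1·0.14 + 0·0.13 + 1·0.15
 = 0.75 + 0.56 + 0.42 + 0.3 + 0.14 + 0 + 0.15
 = 2.32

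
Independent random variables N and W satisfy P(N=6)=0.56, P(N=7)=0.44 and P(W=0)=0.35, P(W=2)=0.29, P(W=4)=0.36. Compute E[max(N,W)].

E[max(N,W)] = Σ_n Σ_w max(n,w) · P(N=n)P(W=w)
 = 6·0.196 + 6·0.1624 + 6·0.2016 + 7·0.154 + 7·0.1276 + 7·0.1584
 = 1.176 + 0.9744 + 1.2096 + 1.078 + 0.8932 + 1.1088
 = 6.44

6.44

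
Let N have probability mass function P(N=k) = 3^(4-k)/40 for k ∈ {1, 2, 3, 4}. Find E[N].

1.45

E[N] = Σ n·P(N=n)
 = 1·27/40 + 2·9/40 + 3·3/40 + 4·1/40
 = 27/40 + 9/20 + 9/40 + 1/10
 = 29/20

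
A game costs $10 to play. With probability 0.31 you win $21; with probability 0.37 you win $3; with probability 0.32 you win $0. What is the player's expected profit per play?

-2.38

E[payout] = 21·0.31 + 3·0.37 + 0·0.32
 = 6.51 + 1.11 + 0
 = 7.62
Net = 7.62 - 10 = -2.38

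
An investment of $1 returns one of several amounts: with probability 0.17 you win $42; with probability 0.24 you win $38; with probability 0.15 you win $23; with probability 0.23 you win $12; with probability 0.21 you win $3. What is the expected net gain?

22.1

E[payout] = 42·0.17 + 38·0.24 + 23·0.15 + 12·0.23 + 3·0.21
 = 7.14 + 9.12 + 3.45 + 2.76 + 0.63
 = 23.1
Net = 23.1 - 1 = 22.1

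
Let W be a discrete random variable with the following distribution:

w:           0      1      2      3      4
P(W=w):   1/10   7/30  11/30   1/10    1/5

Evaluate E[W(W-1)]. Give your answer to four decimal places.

E[W(W-1)] = Σ w(w-1)·P(W=w)
 = 0·1/10 + 0·7/30 + 2·11/30 + 6·1/10 + 12·1/5
 = 0 + 0 + 11/15 + 3/5 + 12/5
 = 56/15

3.7333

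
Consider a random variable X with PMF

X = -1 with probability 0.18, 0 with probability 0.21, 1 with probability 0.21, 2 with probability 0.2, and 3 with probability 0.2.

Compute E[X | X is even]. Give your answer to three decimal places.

0.976

P(X is even) = 0.21 + 0.2 = 0.41.
E[X | X is even] = [0·0.21 + 2·0.2] / 0.41
 = 0.4 / 0.41
 = 40/41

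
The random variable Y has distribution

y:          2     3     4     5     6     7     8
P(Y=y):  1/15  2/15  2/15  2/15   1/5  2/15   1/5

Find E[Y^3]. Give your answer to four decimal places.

E[Y^3] = Σ y^3·P(Y=y)
 = 8·1/15 + 27·2/15 + 64·2/15 + 125·2/15 + 216·1/5 + 343·2/15 + 512·1/5
 = 8/15 + 18/5 + 128/15 + 50/3 + 216/5 + 686/15 + 512/5
 = 662/3

220.6667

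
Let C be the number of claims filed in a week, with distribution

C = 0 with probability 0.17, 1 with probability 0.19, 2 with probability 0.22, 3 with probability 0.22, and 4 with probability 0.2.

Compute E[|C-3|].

E[|C-3|] = Σ |c-3|·P(C=c)
 = 3·0.17 + 2·0.19 + 1·0.22 + 0·0.22 + 1·0.2
 = 0.51 + 0.38 + 0.22 + 0 + 0.2
 = 1.31

1.31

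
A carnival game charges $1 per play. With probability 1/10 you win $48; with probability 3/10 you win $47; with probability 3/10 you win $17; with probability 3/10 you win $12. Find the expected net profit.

26.6

E[payout] = 48·1/10 + 47·3/10 + 17·3/10 + 12·3/10
 = 24/5 + 141/10 + 51/10 + 18/5
 = 138/5
Net = 138/5 - 1 = 133/5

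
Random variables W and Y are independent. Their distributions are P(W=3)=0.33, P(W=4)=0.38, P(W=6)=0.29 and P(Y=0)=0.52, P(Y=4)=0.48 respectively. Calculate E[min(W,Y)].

E[min(W,Y)] = Σ_w Σ_y min(w,y) · P(W=w)P(Y=y)
 = 0·0.1716 + 3·0.1584 + 0·0.1976 + 4·0.1824 + 0·0.1508 + 4·0.1392
 = 0 + 0.4752 + 0 + 0.7296 + 0 + 0.5568
 = 1.7616

1.7616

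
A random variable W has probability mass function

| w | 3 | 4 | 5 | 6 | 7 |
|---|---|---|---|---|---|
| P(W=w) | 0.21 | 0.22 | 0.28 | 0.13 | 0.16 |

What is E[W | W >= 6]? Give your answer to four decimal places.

P(W >= 6) = 0.13 + 0.16 = 0.29.
E[W | W >= 6] = [6·0.13 + 7·0.16] / 0.29
 = 1.9 / 0.29
 = 190/29

6.5517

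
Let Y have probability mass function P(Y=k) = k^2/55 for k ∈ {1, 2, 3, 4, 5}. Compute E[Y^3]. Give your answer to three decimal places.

80.455

E[Y^3] = Σ y^3·P(Y=y)
 = 1·1/55 + 8·4/55 + 27·9/55 + 64·16/55 + 125·5/11
 = 1/55 + 32/55 + 243/55 + 1024/55 + 625/11
 = 885/11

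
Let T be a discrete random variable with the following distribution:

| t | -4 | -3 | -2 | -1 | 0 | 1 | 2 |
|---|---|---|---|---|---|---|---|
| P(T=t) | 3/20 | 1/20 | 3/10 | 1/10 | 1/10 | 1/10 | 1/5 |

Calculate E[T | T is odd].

-0.6

P(T is odd) = 1/20 + 1/10 + 1/10 = 1/4.
E[T | T is odd] = [(-3)·1/20 + (-1)·1/10 + 1·1/10] / (1/4)
 = -3/20 / (1/4)
 = -3/5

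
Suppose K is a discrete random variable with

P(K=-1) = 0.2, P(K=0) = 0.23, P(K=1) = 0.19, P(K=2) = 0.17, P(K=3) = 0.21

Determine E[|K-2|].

1.46

E[|K-2|] = Σ |k-2|·P(K=k)
 = 3·0.2 + 2·0.23 + 1·0.19 + 0·0.17 + 1·0.21
 = 0.6 + 0.46 + 0.19 + 0 + 0.21
 = 1.46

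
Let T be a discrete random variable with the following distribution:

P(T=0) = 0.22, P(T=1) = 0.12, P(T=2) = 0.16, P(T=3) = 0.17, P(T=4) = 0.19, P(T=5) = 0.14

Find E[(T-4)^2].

E[(T-4)^2] = Σ (t-4)^2·P(T=t)
 = 16·0.22 + 9·0.12 + 4·0.16 + 1·0.17 + 0·0.19 + 1·0.14
 = 3.52 + 1.08 + 0.64 + 0.17 + 0 + 0.14
 = 5.55

5.55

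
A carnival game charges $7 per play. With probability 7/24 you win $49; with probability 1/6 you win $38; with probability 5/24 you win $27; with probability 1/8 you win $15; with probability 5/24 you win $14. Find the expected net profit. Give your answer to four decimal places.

24.0417

E[payout] = 49·7/24 + 38·1/6 + 27·5/24 + 15·1/8 + 14·5/24
 = 343/24 + 19/3 + 45/8 + 15/8 + 35/12
 = 745/24
Net = 745/24 - 7 = 577/24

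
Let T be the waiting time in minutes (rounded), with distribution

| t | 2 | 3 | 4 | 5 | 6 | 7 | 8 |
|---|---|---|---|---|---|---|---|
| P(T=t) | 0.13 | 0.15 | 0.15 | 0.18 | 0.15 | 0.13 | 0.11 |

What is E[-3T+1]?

E[-3T+1] = Σ (-3t+1)·P(T=t)
 = (-5)·0.13 + (-8)·0.15 + (-11)·0.15 + (-14)·0.18 + (-17)·0.15 + (-20)·0.13 + (-23)·0.11
 = (-0.65) + (-1.2) + (-1.65) + (-2.52) + (-2.55) + (-2.6) + (-2.53)
 = -13.7

-13.7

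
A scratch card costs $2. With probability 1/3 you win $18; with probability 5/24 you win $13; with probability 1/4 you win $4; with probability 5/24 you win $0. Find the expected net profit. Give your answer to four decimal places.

E[payout] = 18·1/3 + 13·5/24 + 4·1/4 + 0·5/24
 = 6 + 65/24 + 1 + 0
 = 233/24
Net = 233/24 - 2 = 185/24

7.7083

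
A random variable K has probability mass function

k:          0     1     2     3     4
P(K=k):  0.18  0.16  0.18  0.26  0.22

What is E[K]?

E[K] = Σ k·P(K=k)
 = 0·0.18 + 1·0.16 + 2·0.18 + 3·0.26 + 4·0.22
 = 0 + 0.16 + 0.36 + 0.78 + 0.88
 = 2.18

2.18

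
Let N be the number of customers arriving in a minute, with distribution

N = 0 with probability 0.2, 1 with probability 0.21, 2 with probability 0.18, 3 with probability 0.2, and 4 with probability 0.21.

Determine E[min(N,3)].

E[min(N,3)] = Σ min(n,3)·P(N=n)
 = 0·0.2 + 1·0.21 + 2·0.18 + 3·0.2 + 3·0.21
 = 0 + 0.21 + 0.36 + 0.6 + 0.63
 = 1.8

1.8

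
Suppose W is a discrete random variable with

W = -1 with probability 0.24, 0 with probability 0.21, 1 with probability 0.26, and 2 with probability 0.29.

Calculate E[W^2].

E[W^2] = Σ w^2·P(W=w)
 = 1·0.24 + 0·0.21 + 1·0.26 + 4·0.29
 = 0.24 + 0 + 0.26 + 1.16
 = 1.66

1.66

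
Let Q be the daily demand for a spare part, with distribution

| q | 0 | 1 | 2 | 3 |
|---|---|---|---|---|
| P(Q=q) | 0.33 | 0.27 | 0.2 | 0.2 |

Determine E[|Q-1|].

0.93

E[|Q-1|] = Σ |q-1|·P(Q=q)
 = 1·0.33 + 0·0.27 + 1·0.2 + 2·0.2
 = 0.33 + 0 + 0.2 + 0.4
 = 0.93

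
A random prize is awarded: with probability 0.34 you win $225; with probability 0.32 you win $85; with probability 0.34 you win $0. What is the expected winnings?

E[payout] = 225·0.34 + 85·0.32 + 0·0.34
 = 76.5 + 27.2 + 0
 = 103.7

103.7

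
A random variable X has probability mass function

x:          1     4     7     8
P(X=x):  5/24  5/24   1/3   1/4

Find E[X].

E[X] = Σ x·P(X=x)
 = 1·5/24 + 4·5/24 + 7·1/3 + 8·1/4
 = 5/24 + 5/6 + 7/3 + 2
 = 43/8

5.375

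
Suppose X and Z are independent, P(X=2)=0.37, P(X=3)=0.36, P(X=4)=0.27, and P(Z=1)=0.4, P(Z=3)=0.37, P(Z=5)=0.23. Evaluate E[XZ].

E[XZ] = Σ_x Σ_z xz · P(X=x)P(Z=z)
 = 2·0.148 + 6·0.1369 + 10·0.0851 + 3·0.144 + 9·0.1332 + 15·0.0828 + 4·0.108 + 12·0.0999 + 20·0.0621
 = 0.296 + 0.8214 + 0.851 + 0.432 + 1.1988 + 1.242 + 0.432 + 1.1988 + 1.242
 = 7.714

7.714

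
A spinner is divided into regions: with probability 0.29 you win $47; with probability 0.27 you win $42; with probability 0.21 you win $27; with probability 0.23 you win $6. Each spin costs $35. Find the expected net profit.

E[payout] = 47·0.29 + 42·0.27 + 27·0.21 + 6·0.23
 = 13.63 + 11.34 + 5.67 + 1.38
 = 32.02
Net = 32.02 - 35 = -2.98

-2.98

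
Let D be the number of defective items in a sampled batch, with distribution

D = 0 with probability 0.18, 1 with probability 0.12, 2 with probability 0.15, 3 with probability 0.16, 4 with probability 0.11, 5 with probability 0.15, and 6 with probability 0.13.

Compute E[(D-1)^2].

7.61

E[(D-1)^2] = Σ (d-1)^2·P(D=d)
 = 1·0.18 + 0·0.12 + 1·0.15 + 4·0.16 + 9·0.11 + 16·0.15 + 25·0.13
 = 0.18 + 0 + 0.15 + 0.64 + 0.99 + 2.4 + 3.25
 = 7.61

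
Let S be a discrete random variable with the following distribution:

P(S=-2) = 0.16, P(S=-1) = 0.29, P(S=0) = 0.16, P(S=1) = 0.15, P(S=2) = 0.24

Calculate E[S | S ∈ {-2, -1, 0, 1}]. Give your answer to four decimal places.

-0.6053

P(S ∈ {-2, -1, 0, 1}) = 0.16 + 0.29 + 0.16 + 0.15 = 0.76.
E[S | S ∈ {-2, -1, 0, 1}] = [(-2)·0.16 + (-1)·0.29 + 0·0.16 + 1·0.15] / 0.76
 = -0.46 / 0.76
 = -23/38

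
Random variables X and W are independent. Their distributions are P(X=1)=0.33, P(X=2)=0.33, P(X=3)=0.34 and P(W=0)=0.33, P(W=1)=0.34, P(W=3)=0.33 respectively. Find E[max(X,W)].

E[max(X,W)] = Σ_x Σ_w max(x,w) · P(X=x)P(W=w)
 = 1·0.1089 + 1·0.1122 + 3·0.1089 + 2·0.1089 + 2·0.1122 + 3·0.1089 + 3·0.1122 + 3·0.1156 + 3·0.1122
 = 0.1089 + 0.1122 + 0.3267 + 0.2178 + 0.2244 + 0.3267 + 0.3366 + 0.3468 + 0.3366
 = 2.3367

2.3367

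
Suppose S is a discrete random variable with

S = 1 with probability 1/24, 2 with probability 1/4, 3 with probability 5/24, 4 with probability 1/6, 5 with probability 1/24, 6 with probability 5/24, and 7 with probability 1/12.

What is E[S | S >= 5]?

6.125

P(S >= 5) = 1/24 + 5/24 + 1/12 = 1/3.
E[S | S >= 5] = [5·1/24 + 6·5/24 + 7·1/12] / (1/3)
 = 49/24 / (1/3)
 = 49/8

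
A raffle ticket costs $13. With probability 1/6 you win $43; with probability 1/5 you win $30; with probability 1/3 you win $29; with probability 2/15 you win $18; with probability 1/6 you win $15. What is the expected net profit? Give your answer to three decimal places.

E[payout] = 43·1/6 + 30·1/5 + 29·1/3 + 18·2/15 + 15·1/6
 = 43/6 + 6 + 29/3 + 12/5 + 5/2
 = 416/15
Net = 416/15 - 13 = 221/15

14.733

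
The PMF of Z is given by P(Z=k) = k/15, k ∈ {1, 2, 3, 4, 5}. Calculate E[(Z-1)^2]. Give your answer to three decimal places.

8.667

E[(Z-1)^2] = Σ (z-1)^2·P(Z=z)
 = 0·1/15 + 1·2/15 + 4·1/5 + 9·4/15 + 16·1/3
 = 0 + 2/15 + 4/5 + 12/5 + 16/3
 = 26/3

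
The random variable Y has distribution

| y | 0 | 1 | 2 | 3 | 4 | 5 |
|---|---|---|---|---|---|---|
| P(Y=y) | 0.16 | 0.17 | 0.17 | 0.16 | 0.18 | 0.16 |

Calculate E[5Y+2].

E[5Y+2] = Σ (5y+2)·P(Y=y)
 = 2·0.16 + 7·0.17 + 12·0.17 + 17·0.16 + 22·0.18 + 27·0.16
 = 0.32 + 1.19 + 2.04 + 2.72 + 3.96 + 4.32
 = 14.55

14.55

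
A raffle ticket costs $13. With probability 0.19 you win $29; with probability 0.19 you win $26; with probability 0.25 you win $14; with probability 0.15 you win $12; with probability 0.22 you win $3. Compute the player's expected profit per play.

3.41

E[payout] = 29·0.19 + 26·0.19 + 14·0.25 + 12·0.15 + 3·0.22
 = 5.51 + 4.94 + 3.5 + 1.8 + 0.66
 = 16.41
Net = 16.41 - 13 = 3.41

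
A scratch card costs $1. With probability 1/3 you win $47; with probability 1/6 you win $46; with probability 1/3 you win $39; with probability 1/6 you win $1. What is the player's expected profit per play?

35.5

E[payout] = 47·1/3 + 46·1/6 + 39·1/3 + 1·1/6
 = 47/3 + 23/3 + 13 + 1/6
 = 73/2
Net = 73/2 - 1 = 71/2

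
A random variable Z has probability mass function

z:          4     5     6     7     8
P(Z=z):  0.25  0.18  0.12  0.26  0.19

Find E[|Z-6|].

1.32

E[|Z-6|] = Σ |z-6|·P(Z=z)
 = 2·0.25 + 1·0.18 + 0·0.12 + 1·0.26 + 2·0.19
 = 0.5 + 0.18 + 0 + 0.26 + 0.38
 = 1.32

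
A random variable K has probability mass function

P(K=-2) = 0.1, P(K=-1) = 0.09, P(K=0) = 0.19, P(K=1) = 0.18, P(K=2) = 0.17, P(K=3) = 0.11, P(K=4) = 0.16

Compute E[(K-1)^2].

3.5

E[(K-1)^2] = Σ (k-1)^2·P(K=k)
 = 9·0.1 + 4·0.09 + 1·0.19 + 0·0.18 + 1·0.17 + 4·0.11 + 9·0.16
 = 0.9 + 0.36 + 0.19 + 0 + 0.17 + 0.44 + 1.44
 = 3.5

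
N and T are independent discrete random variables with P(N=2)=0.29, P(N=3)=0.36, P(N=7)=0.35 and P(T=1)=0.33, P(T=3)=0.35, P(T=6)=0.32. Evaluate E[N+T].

7.41

E[N+T] = Σ_n Σ_t (n+t) · P(N=n)P(T=t)
 = 3·0.0957 + 5·0.1015 + 8·0.0928 + 4·0.1188 + 6·0.126 + 9·0.1152 + 8·0.1155 + 10·0.1225 + 13·0.112
 = 0.2871 + 0.5075 + 0.7424 + 0.4752 + 0.756 + 1.0368 + 0.924 + 1.225 + 1.456
 = 7.41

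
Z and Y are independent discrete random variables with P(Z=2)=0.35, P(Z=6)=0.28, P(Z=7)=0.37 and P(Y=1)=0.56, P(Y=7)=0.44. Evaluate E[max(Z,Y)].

5.8632

E[max(Z,Y)] = Σ_z Σ_y max(z,y) · P(Z=z)P(Y=y)
 = 2·0.196 + 7·0.154 + 6·0.1568 + 7·0.1232 + 7·0.2072 + 7·0.1628
 = 0.392 + 1.078 + 0.9408 + 0.8624 + 1.4504 + 1.1396
 = 5.8632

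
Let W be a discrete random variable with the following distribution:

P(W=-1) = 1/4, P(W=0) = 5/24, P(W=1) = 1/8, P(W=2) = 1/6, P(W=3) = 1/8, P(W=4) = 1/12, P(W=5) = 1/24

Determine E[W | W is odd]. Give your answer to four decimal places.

0.8462

P(W is odd) = 1/4 + 1/8 + 1/8 + 1/24 = 13/24.
E[W | W is odd] = [(-1)·1/4 + 1·1/8 + 3·1/8 + 5·1/24] / (13/24)
 = 11/24 / (13/24)
 = 11/13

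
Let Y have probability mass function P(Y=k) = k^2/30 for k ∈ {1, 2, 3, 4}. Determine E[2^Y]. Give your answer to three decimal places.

E[2^Y] = Σ 2^y·P(Y=y)
 = 2·1/30 + 4·2/15 + 8·3/10 + 16·8/15
 = 1/15 + 8/15 + 12/5 + 128/15
 = 173/15

11.533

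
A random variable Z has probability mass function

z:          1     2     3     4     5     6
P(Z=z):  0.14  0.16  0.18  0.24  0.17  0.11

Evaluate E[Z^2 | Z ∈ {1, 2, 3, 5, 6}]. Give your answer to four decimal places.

13.9605

P(Z ∈ {1, 2, 3, 5, 6}) = 0.14 + 0.16 + 0.18 + 0.17 + 0.11 = 0.76.
E[Z^2 | Z ∈ {1, 2, 3, 5, 6}] = [1·0.14 + 4·0.16 + 9·0.18 + 25·0.17 + 36·0.11] / 0.76
 = 10.61 / 0.76
 = 1061/76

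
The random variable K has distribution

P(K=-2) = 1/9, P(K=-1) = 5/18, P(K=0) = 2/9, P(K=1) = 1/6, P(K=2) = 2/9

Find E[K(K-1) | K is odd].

1.25

P(K is odd) = 5/18 + 1/6 = 4/9.
E[K(K-1) | K is odd] = [2·5/18 + 0·1/6] / (4/9)
 = 5/9 / (4/9)
 = 5/4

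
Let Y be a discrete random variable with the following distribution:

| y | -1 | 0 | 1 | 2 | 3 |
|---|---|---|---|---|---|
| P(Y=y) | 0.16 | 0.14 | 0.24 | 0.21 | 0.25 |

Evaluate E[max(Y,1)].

1.71

E[max(Y,1)] = Σ max(y,1)·P(Y=y)
 = 1·0.16 + 1·0.14 + 1·0.24 + 2·0.21 + 3·0.25
 = 0.16 + 0.14 + 0.24 + 0.42 + 0.75
 = 1.71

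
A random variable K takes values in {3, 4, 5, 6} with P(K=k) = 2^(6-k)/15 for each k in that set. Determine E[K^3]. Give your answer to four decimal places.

62.5333

E[K^3] = Σ k^3·P(K=k)
 = 27·8/15 + 64·4/15 + 125·2/15 + 216·1/15
 = 72/5 + 256/15 + 50/3 + 72/5
 = 938/15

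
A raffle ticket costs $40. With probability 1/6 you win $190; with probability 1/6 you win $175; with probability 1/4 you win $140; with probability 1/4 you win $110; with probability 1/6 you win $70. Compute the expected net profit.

95

E[payout] = 190·1/6 + 175·1/6 + 140·1/4 + 110·1/4 + 70·1/6
 = 95/3 + 175/6 + 35 + 55/2 + 35/3
 = 135
Net = 135 - 40 = 95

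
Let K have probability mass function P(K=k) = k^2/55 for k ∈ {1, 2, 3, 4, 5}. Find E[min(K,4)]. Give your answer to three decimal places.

3.636

E[min(K,4)] = Σ min(k,4)·P(K=k)
 = 1·1/55 + 2·4/55 + 3·9/55 + 4·16/55 + 4·5/11
 = 1/55 + 8/55 + 27/55 + 64/55 + 20/11
 = 40/11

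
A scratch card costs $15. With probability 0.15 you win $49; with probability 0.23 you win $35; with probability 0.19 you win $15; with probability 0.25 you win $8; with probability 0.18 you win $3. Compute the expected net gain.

E[payout] = 49·0.15 + 35·0.23 + 15·0.19 + 8·0.25 + 3·0.18
 = 7.35 + 8.05 + 2.85 + 2 + 0.54
 = 20.79
Net = 20.79 - 15 = 5.79

5.79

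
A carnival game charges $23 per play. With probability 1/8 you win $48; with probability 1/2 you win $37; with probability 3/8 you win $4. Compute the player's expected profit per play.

3

E[payout] = 48·1/8 + 37·1/2 + 4·3/8
 = 6 + 37/2 + 3/2
 = 26
Net = 26 - 23 = 3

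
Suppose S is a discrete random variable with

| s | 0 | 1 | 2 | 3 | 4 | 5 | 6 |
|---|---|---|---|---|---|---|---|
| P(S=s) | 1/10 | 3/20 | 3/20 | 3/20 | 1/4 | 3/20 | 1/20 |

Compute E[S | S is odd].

3

P(S is odd) = 3/20 + 3/20 + 3/20 = 9/20.
E[S | S is odd] = [1·3/20 + 3·3/20 + 5·3/20] / (9/20)
 = 27/20 / (9/20)
 = 3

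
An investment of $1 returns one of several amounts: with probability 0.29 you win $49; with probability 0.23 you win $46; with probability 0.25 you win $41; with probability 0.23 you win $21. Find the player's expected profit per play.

E[payout] = 49·0.29 + 46·0.23 + 41·0.25 + 21·0.23
 = 14.21 + 10.58 + 10.25 + 4.83
 = 39.87
Net = 39.87 - 1 = 38.87

38.87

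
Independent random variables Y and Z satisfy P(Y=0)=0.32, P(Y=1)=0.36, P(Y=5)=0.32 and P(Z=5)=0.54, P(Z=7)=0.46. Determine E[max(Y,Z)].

5.92

E[max(Y,Z)] = Σ_y Σ_z max(y,z) · P(Y=y)P(Z=z)
 = 5·0.1728 + 7·0.1472 + 5·0.1944 + 7·0.1656 + 5·0.1728 + 7·0.1472
 = 0.864 + 1.0304 + 0.972 + 1.1592 + 0.864 + 1.0304
 = 5.92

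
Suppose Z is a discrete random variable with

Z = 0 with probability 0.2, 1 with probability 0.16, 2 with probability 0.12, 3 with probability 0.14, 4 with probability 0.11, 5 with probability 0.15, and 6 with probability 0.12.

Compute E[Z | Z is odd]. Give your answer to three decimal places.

P(Z is odd) = 0.16 + 0.14 + 0.15 = 0.45.
E[Z | Z is odd] = [1·0.16 + 3·0.14 + 5·0.15] / 0.45
 = 1.33 / 0.45
 = 133/45

2.956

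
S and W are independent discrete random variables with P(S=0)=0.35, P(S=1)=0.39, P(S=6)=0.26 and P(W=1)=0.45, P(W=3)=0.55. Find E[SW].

E[SW] = Σ_s Σ_w sw · P(S=s)P(W=w)
 = 0·0.1575 + 0·0.1925 + 1·0.1755 + 3·0.2145 + 6·0.117 + 18·0.143
 = 0 + 0 + 0.1755 + 0.6435 + 0.702 + 2.574
 = 4.095

4.095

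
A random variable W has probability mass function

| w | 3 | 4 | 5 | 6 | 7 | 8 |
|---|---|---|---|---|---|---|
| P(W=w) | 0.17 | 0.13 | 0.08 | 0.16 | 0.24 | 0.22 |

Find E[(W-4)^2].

E[(W-4)^2] = Σ (w-4)^2·P(W=w)
 = 1·0.17 + 0·0.13 + 1·0.08 + 4·0.16 + 9·0.24 + 16·0.22
 = 0.17 + 0 + 0.08 + 0.64 + 2.16 + 3.52
 = 6.57

6.57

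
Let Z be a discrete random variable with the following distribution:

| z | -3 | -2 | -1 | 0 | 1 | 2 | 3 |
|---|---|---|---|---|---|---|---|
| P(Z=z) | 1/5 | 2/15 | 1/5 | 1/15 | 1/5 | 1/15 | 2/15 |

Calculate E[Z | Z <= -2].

P(Z <= -2) = 1/5 + 2/15 = 1/3.
E[Z | Z <= -2] = [(-3)·1/5 + (-2)·2/15] / (1/3)
 = -13/15 / (1/3)
 = -13/5

-2.6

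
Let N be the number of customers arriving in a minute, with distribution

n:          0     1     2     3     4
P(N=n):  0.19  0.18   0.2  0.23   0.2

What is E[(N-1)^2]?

3.11

E[(N-1)^2] = Σ (n-1)^2·P(N=n)
 = 1·0.19 + 0·0.18 + 1·0.2 + 4·0.23 + 9·0.2
 = 0.19 + 0 + 0.2 + 0.92 + 1.8
 = 3.11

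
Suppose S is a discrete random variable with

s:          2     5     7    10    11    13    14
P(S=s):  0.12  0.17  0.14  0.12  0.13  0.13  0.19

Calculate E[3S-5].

22.15

E[3S-5] = Σ (3s-5)·P(S=s)
 = 1·0.12 + 10·0.17 + 16·0.14 + 25·0.12 + 28·0.13 + 34·0.13 + 37·0.19
 = 0.12 + 1.7 + 2.24 + 3 + 3.64 + 4.42 + 7.03
 = 22.15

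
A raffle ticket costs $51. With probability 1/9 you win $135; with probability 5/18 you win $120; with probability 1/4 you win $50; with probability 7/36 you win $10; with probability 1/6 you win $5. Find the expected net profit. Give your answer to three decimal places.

E[payout] = 135·1/9 + 120·5/18 + 50·1/4 + 10·7/36 + 5·1/6
 = 15 + 100/3 + 25/2 + 35/18 + 5/6
 = 1145/18
Net = 1145/18 - 51 = 227/18

12.611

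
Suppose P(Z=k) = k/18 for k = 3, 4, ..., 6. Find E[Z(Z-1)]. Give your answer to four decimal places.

19.2222

E[Z(Z-1)] = Σ z(z-1)·P(Z=z)
 = 6·1/6 + 12·2/9 + 20·5/18 + 30·1/3
 = 1 + 8/3 + 50/9 + 10
 = 173/9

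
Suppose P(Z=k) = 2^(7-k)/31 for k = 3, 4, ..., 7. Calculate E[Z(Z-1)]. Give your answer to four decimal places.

12.0645

E[Z(Z-1)] = Σ z(z-1)·P(Z=z)
 = 6·16/31 + 12·8/31 + 20·4/31 + 30·2/31 + 42·1/31
 = 96/31 + 96/31 + 80/31 + 60/31 + 42/31
 = 374/31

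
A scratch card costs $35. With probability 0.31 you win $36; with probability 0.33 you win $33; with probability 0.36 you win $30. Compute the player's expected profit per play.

E[payout] = 36·0.31 + 33·0.33 + 30·0.36
 = 11.16 + 10.89 + 10.8
 = 32.85
Net = 32.85 - 35 = -2.15

-2.15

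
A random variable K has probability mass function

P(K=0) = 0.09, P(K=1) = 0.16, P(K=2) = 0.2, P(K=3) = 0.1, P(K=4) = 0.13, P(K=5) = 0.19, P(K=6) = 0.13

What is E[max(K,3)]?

E[max(K,3)] = Σ max(k,3)·P(K=k)
 = 3·0.09 + 3·0.16 + 3·0.2 + 3·0.1 + 4·0.13 + 5·0.19 + 6·0.13
 = 0.27 + 0.48 + 0.6 + 0.3 + 0.52 + 0.95 + 0.78
 = 3.9

3.9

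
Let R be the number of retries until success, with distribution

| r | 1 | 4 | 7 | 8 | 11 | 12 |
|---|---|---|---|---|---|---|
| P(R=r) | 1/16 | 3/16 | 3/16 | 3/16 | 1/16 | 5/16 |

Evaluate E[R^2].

E[R^2] = Σ r^2·P(R=r)
 = 1·1/16 + 16·3/16 + 49·3/16 + 64·3/16 + 121·1/16 + 144·5/16
 = 1/16 + 3 + 147/16 + 12 + 121/16 + 45
 = 1229/16

76.8125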